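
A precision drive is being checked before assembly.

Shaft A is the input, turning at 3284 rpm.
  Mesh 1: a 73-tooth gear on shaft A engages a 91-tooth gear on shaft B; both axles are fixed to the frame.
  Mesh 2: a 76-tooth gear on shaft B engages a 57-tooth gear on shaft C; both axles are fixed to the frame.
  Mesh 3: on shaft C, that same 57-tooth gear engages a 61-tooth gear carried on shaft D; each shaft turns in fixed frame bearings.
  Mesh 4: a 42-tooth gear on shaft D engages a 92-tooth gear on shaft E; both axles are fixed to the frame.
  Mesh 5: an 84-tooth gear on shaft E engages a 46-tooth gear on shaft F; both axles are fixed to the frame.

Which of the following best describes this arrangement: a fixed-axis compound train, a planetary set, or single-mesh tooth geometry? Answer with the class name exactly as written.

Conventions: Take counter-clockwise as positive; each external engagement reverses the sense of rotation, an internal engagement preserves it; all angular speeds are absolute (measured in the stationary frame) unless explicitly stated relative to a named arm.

topology: fixed-axis compound train — 5 meshes, A→F
classification: fixed-axis compound train

fixed-axis compound train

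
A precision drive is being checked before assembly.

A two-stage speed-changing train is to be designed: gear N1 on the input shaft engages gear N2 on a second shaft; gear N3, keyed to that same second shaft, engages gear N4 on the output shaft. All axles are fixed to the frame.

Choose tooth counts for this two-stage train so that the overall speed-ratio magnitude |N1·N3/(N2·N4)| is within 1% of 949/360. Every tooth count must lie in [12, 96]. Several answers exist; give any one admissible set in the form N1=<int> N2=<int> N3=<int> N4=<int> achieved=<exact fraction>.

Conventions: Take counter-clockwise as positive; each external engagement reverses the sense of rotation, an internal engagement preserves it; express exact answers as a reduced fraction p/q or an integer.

design class (target 949/360): fixed-axis compound train
target = 949/360 in lowest terms: an exact hit needs N1·N3 = k·949 and N2·N4 = k·360 for one integer k, every count in [12, 96]; additionally prefer no 1:1 stage (N1 ≠ N2, N3 ≠ N4)
k = 1: N1·N3 = 949 = 13·73, N2·N4 = 360 = 12·30
achieved = 13·73/(12·30) = 949/360; |achieved − target| = 0 ≤ 949/36000 ✓

N1=13 N2=12 N3=73 N4=30 achieved=949/360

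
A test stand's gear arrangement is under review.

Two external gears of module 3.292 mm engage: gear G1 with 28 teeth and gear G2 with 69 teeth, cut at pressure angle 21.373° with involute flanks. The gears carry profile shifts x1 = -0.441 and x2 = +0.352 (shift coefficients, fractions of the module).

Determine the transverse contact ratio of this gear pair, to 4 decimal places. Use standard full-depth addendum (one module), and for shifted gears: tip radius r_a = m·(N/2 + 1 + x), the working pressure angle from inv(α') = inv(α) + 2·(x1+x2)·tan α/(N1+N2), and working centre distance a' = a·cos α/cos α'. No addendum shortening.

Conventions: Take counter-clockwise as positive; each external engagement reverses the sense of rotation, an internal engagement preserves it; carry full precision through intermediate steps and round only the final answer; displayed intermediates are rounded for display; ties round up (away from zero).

class = single-mesh tooth geometry [involute pair 28T × 69T, m = 3.292]
base radii: r_b1 = 42.918420, r_b2 = 105.763250
tip radii: r_a1 = 47.928228, r_a2 = 118.024784
inv(α') = inv(21.373°) + 2·(-0.441+0.352)·tan α/(28+69) = 0.01760483  ⇒  α' = 21.10054°
a' = a·cos α / cos α' = 159.6620·cos 21.373°/cos 21.10054° = 159.367225
action lengths: √(r_a1²−r_b1²) = 21.333641, √(r_a2²−r_b2²) = 52.383057
base pitch p_b = π·m·cos α = 9.630871
CR = (21.333641 + 52.383057 − 159.367225·sin 21.10054°)/9.630871 = 1.697000
contact ratio ≈ 1.6970

1.6970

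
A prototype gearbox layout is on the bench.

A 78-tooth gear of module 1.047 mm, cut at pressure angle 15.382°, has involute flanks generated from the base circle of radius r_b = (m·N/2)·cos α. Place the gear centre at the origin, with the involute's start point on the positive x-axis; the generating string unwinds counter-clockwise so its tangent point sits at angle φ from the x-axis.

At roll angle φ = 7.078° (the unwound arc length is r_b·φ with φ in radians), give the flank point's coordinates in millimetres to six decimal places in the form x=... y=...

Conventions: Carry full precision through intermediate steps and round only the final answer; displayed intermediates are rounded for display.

recognized (one wheel, involute flank): single-mesh tooth geometry, m = 1.047, N = 78
pitch radius r_p = m·N/2 = 1.047·78/2 = 40.833000
base radius r_b = r_p·cos α = 40.833000·cos 15.382° = 39.370312
roll angle φ = 7.078° = 0.12353440 rad
x = r_b·(cos φ + φ·sin φ) = 39.669577
y = r_b·(sin φ − φ·cos φ) = 0.024703

x=39.669577 y=0.024703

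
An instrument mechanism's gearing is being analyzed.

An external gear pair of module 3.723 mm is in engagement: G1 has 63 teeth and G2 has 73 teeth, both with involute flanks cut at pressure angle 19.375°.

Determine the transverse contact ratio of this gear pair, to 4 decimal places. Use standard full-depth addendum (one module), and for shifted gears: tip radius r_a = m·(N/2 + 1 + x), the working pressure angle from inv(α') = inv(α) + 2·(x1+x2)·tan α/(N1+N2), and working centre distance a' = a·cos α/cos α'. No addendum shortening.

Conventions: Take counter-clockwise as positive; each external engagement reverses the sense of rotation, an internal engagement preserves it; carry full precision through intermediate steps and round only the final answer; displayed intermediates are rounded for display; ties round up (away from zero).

1.8407

topology: single-mesh involute geometry — m = 3.723, 63T/73T pair
base radii: r_b1 = 110.632952, r_b2 = 128.193738
tip radii: r_a1 = 120.997500, r_a2 = 139.612500
no profile shift: α' = α, a' = a
action lengths: √(r_a1²−r_b1²) = 48.997397, √(r_a2²−r_b2²) = 55.299328
base pitch p_b = π·m·cos α = 11.033767
CR = (48.997397 + 55.299328 − 253.164000·sin 19.37500°)/11.033767 = 1.840685
contact ratio ≈ 1.8407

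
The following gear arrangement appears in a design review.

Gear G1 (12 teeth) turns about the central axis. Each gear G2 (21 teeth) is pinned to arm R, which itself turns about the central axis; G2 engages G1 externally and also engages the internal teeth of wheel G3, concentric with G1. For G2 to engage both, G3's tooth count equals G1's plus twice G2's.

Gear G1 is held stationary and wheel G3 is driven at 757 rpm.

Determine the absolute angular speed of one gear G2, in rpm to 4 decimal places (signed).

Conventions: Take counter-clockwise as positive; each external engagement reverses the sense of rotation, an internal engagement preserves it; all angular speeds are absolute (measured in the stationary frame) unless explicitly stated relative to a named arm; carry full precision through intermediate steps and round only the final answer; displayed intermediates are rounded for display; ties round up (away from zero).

+973.2857 rpm

topology: planetary set — G1 12T / G2 21T / G3 54T, arm = carrier (Willis)
normalise by the input: solve with ω_ring = 1, then scale by 757 rpm
ring teeth: 12 + 2·21 = 54
12(ω_sun−ω_arm) = −54(ω_ring−ω_arm),  ω_sun = 0, ω_ring = 1
12(0−ω_arm) = −54(1−ω_arm)  ⇒  66·ω_arm = 54  ⇒  ω_arm = 9/11
sun–planet mesh: 12·(0−9/11) = −21·(ω_p−ω_arm)  ⇒  ω_p−ω_arm = 36/77
ω_p = 9/11 + 36/77 = 9/7
scale: ω_p = 9/7 × 757 rpm = +973.2857 rpm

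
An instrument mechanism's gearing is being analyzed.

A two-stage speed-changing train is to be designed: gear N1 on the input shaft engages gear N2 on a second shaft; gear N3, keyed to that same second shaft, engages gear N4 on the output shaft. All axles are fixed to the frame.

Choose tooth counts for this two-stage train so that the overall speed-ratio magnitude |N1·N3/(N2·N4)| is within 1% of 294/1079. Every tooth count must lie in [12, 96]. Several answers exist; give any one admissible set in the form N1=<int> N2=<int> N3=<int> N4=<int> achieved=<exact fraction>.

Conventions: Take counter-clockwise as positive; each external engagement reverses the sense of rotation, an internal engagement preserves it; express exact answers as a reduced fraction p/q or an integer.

N1=14 N2=13 N3=21 N4=83 achieved=294/1079

topology: fixed-axis compound train — 2 stages, target 294/1079
target = 294/1079 in lowest terms: an exact hit needs N1·N3 = k·294 and N2·N4 = k·1079 for one integer k, every count in [12, 96]; additionally prefer no 1:1 stage (N1 ≠ N2, N3 ≠ N4)
k = 1: N1·N3 = 294 = 14·21, N2·N4 = 1079 = 13·83
achieved = 14·21/(13·83) = 294/1079; |achieved − target| = 0 ≤ 147/53950 ✓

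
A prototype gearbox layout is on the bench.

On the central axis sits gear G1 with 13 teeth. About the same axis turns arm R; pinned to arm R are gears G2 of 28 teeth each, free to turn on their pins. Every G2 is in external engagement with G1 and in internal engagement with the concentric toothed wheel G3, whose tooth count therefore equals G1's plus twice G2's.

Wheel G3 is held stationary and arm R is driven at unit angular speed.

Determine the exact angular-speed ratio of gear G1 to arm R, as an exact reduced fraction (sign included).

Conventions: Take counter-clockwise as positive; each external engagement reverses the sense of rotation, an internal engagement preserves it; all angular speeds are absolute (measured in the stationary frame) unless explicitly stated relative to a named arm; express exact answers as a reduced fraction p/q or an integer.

recognized (axles ride arm R): planetary set, 13/28/69 teeth
ring teeth: 13 + 2·28 = 69
13(ω_sun−ω_arm) = −69(ω_ring−ω_arm),  ω_ring = 0, ω_arm = 1
ω_sun = 1 − (69/13)(0−1) = 82/13
ω_out/ω_in = 82/13

82/13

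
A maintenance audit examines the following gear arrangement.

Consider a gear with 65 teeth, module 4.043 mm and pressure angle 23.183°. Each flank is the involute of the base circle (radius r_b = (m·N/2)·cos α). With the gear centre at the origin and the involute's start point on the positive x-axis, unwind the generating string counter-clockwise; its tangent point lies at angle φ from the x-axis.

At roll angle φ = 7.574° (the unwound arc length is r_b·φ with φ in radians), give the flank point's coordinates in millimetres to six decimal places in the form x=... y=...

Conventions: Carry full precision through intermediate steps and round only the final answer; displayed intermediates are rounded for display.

topology: single-mesh involute geometry — m = 4.043, N = 65
pitch radius r_p = m·N/2 = 4.043·65/2 = 131.397500
base radius r_b = r_p·cos α = 131.397500·cos 23.183° = 120.787439
roll angle φ = 7.574° = 0.13219124 rad
x = r_b·(cos φ + φ·sin φ) = 121.838184
y = r_b·(sin φ − φ·cos φ) = 0.092843

x=121.838184 y=0.092843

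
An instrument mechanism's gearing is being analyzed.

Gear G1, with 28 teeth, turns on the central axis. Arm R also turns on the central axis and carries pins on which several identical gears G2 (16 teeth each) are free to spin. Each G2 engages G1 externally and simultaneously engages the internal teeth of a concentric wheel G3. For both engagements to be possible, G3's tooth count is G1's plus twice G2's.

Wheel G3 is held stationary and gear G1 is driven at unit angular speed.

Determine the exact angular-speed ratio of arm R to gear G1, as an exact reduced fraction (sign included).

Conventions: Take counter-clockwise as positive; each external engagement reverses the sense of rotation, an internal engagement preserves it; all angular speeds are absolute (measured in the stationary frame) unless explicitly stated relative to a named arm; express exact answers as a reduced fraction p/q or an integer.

topology: planetary set — G1 28T / G2 16T / G3 60T, arm = carrier (Willis)
ring teeth: 28 + 2·16 = 60
28(ω_sun−ω_arm) = −60(ω_ring−ω_arm),  ω_ring = 0, ω_sun = 1
28(1−ω_arm) = −60(0−ω_arm)  ⇒  88·ω_arm = 28  ⇒  ω_arm = 7/22
ω_out/ω_in = 7/22

7/22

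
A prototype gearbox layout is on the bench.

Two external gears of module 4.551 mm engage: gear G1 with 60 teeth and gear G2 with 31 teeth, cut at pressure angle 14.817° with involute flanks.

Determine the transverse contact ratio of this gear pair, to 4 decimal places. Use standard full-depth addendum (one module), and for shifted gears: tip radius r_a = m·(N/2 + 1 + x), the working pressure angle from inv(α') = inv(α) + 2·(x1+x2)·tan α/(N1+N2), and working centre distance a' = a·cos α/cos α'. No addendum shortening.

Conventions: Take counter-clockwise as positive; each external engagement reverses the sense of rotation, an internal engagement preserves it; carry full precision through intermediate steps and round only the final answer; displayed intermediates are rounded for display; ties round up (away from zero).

2.0479

single-mesh involute tooth geometry (60T engaging 31T at module 4.551)
base radii: r_b1 = 131.990044, r_b2 = 68.194856
tip radii: r_a1 = 141.081000, r_a2 = 75.091500
no profile shift: α' = α, a' = a
action lengths: √(r_a1²−r_b1²) = 49.824462, √(r_a2²−r_b2²) = 31.435569
base pitch p_b = π·m·cos α = 13.821965
CR = (49.824462 + 31.435569 − 207.070500·sin 14.81700°)/13.821965 = 2.047853
contact ratio ≈ 2.0479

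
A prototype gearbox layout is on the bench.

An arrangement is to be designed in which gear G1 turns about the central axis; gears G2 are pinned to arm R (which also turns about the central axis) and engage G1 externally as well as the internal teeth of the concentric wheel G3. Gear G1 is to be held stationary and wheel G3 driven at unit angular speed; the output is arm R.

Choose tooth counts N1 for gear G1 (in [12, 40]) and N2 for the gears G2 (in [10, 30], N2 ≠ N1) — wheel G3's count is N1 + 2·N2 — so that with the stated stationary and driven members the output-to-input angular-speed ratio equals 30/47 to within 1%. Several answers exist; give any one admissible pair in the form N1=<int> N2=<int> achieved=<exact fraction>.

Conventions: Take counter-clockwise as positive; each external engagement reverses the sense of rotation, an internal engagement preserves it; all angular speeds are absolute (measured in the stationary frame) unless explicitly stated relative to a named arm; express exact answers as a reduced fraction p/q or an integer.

N1=34 N2=13 achieved=30/47

topology: planetary set — design target 30/47, arm = carrier (Willis)
Willis with ω_sun = 0: ω_arm/ω_ring = N3/(N1+N3); set equal to 30/47  ⇒  N3/N1 = (30/47)/(1 − 30/47) = 30/17
N3 = N1 + 2·N2  ⇒  N2/N1 = (N3/N1 − 1)/2 = (30/17 − 1)/2 = 13/34
smallest multiple with N1 ≥ 12 and N2 ≥ 10: k = 1  ⇒  N1 = 1·34 = 34, N2 = 1·13 = 13 (N1 ≤ 40, N2 ≤ 30, N2 ≠ N1 ✓), N3 = 34 + 2·13 = 60
check: N3/(N1+N3) with N1 = 34, N3 = 60 gives 30/47; |achieved − target| = 0 ≤ 3/470 ✓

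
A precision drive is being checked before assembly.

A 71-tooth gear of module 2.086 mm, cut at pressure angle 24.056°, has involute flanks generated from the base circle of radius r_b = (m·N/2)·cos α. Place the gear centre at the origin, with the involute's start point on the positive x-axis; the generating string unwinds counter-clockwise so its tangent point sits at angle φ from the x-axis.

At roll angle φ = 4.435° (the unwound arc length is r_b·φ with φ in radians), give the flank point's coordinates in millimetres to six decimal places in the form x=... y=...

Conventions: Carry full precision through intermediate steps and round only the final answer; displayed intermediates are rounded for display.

x=67.823587 y=0.010448

class = single-mesh tooth geometry [base-circle involute, m = 2.086, 71T]
pitch radius r_p = m·N/2 = 2.086·71/2 = 74.053000
base radius r_b = r_p·cos α = 74.053000·cos 24.056° = 67.621311
roll angle φ = 4.435° = 0.07740535 rad
x = r_b·(cos φ + φ·sin φ) = 67.823587
y = r_b·(sin φ − φ·cos φ) = 0.010448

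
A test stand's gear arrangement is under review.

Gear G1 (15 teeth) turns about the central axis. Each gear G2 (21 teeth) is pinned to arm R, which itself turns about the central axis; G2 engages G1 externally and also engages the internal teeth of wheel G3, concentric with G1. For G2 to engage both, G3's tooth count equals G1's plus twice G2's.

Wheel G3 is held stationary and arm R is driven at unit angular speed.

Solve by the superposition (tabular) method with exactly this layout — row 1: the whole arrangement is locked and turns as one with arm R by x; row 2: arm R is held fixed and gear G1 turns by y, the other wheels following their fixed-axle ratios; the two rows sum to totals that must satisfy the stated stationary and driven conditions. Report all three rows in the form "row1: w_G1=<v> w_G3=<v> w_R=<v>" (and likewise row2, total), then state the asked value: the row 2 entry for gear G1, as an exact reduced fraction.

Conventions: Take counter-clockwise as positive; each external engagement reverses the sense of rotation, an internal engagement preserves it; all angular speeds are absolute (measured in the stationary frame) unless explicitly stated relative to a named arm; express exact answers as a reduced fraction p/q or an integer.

row1: w_G1=1 w_G3=1 w_R=1
row2: w_G1=19/5 w_G3=-1 w_R=0
total: w_G1=24/5 w_G3=0 w_R=1
asked value: 19/5

recognized (axles ride arm R): planetary set, 15/21/57 teeth
row 1: whole set turns with the arm by x
row 2 (arm held, sun turns y): ω_ring = −(15/57)·y, ω_arm = 0
boundary: total ω_ring = x − (15/57)·y = 0 and total ω_arm = x = 1  ⇒  y = 19/5, x = 1
row 2 ring = −(15/57)·19/5 = -1
totals (row 1 + row 2): sun 1 + 19/5 = 24/5, ring 1 + (-1) = 0, arm 1 + 0 = 1
asked cell (row2, sun) = 19/5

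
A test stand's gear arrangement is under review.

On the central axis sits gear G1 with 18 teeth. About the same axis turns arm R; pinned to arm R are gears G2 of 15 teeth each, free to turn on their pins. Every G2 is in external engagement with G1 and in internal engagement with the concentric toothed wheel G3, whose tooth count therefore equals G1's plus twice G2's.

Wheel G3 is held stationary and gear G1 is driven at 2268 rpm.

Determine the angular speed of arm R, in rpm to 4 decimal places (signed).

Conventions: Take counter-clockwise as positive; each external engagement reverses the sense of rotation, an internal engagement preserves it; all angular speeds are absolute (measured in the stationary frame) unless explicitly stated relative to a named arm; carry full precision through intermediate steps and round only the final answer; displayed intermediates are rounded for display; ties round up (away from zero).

+618.5455 rpm

class = planetary set [G3 = 18+2·15 = 48; Willis about the carrier]
normalise by the input: solve with ω_sun = 1, then scale by 2268 rpm
ring teeth: 18 + 2·15 = 48
18(ω_sun−ω_arm) = −48(ω_ring−ω_arm),  ω_ring = 0, ω_sun = 1
18(1−ω_arm) = −48(0−ω_arm)  ⇒  66·ω_arm = 18  ⇒  ω_arm = 3/11
scale: ω_arm = 3/11 × 2268 rpm = +618.5455 rpm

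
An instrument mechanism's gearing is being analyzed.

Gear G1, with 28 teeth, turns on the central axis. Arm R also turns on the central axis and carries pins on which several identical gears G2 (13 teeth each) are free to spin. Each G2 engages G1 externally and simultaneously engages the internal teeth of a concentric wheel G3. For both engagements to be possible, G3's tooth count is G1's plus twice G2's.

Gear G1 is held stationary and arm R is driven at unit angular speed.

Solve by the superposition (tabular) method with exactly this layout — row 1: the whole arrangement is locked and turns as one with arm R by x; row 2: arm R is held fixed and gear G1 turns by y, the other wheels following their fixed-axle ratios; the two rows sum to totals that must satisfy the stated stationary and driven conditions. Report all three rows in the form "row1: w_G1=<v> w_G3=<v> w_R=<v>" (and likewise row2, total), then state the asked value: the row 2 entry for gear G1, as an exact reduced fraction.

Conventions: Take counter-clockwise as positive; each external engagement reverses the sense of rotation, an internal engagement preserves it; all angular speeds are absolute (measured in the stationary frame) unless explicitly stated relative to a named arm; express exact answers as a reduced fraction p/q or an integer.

planetary set (28T centre, 13T on arm, 54T internal) — Willis relation
row 1: whole set turns with the arm by x
superposition row 2 [arm held]: sun y, ring −(28/54)·y, arm 0
boundary: total ω_sun = x + y = 0 and total ω_arm = x = 1  ⇒  y = -1, x = 1
row 2 ring = −(28/54)·(-1) = 14/27
totals (row 1 + row 2): sun 1 + (-1) = 0, ring 1 + 14/27 = 41/27, arm 1 + 0 = 1
asked cell (row2, sun) = -1

row1: w_G1=1 w_G3=1 w_R=1
row2: w_G1=-1 w_G3=14/27 w_R=0
total: w_G1=0 w_G3=41/27 w_R=1
asked value: -1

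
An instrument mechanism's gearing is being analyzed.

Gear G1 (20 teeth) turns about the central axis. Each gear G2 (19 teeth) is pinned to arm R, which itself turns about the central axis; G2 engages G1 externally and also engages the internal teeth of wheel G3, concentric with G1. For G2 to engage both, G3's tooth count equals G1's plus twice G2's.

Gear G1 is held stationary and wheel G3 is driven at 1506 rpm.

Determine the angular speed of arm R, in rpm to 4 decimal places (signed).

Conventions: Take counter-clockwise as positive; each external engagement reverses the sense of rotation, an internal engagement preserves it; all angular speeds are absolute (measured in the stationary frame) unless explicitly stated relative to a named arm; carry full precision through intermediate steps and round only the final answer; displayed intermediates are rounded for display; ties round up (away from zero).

+1119.8462 rpm

recognized (axles ride arm R): planetary set, 20/19/58 teeth
normalise by the input: solve with ω_ring = 1, then scale by 1506 rpm
ring teeth: 20 + 2·19 = 58
20(ω_sun−ω_arm) = −58(ω_ring−ω_arm),  ω_sun = 0, ω_ring = 1
20(0−ω_arm) = −58(1−ω_arm)  ⇒  78·ω_arm = 58  ⇒  ω_arm = 29/39
scale: ω_arm = 29/39 × 1506 rpm = +1119.8462 rpm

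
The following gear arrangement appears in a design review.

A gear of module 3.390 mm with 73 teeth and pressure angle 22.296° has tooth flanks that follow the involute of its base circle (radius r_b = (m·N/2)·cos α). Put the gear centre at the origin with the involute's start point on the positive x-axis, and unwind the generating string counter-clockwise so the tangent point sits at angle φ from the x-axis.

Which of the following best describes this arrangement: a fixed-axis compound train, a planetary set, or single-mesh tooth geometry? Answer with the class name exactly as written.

single-mesh tooth geometry

class = single-mesh tooth geometry [base-circle involute, m = 3.390, 73T]
classification: single-mesh tooth geometry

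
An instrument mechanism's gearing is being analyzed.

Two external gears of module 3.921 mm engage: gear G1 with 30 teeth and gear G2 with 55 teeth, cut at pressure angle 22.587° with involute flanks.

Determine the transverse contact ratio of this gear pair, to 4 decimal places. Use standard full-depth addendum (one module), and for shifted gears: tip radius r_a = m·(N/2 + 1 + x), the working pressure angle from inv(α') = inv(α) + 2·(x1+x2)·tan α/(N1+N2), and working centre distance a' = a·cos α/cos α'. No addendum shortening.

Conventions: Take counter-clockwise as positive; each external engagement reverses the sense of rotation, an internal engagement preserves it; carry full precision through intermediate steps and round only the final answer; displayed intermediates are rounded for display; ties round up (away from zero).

1.5972

recognized (one external pair, fixed centres): single-mesh tooth geometry, m = 3.921, N1 = 30, N2 = 55
base radii: r_b1 = 54.303736, r_b2 = 99.556849
tip radii: r_a1 = 62.736000, r_a2 = 111.748500
no profile shift: α' = α, a' = a
action lengths: √(r_a1²−r_b1²) = 31.415123, √(r_a2²−r_b2²) = 50.755897
base pitch p_b = π·m·cos α = 11.373348
CR = (31.415123 + 50.755897 − 166.642500·sin 22.58700°)/11.373348 = 1.597243
contact ratio ≈ 1.5972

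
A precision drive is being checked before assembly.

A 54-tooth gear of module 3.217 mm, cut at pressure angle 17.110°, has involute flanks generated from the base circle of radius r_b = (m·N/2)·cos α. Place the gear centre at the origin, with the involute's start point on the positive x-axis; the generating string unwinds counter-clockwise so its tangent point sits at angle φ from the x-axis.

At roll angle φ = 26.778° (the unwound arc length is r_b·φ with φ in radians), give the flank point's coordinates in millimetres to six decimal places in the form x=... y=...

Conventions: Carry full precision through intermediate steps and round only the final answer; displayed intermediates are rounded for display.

topology: single-mesh involute geometry — m = 3.217, N = 54
pitch radius r_p = m·N/2 = 3.217·54/2 = 86.859000
base radius r_b = r_p·cos α = 86.859000·cos 17.110° = 83.014767
roll angle φ = 26.778° = 0.46736427 rad
x = r_b·(cos φ + φ·sin φ) = 91.592079
y = r_b·(sin φ − φ·cos φ) = 2.763660

x=91.592079 y=2.763660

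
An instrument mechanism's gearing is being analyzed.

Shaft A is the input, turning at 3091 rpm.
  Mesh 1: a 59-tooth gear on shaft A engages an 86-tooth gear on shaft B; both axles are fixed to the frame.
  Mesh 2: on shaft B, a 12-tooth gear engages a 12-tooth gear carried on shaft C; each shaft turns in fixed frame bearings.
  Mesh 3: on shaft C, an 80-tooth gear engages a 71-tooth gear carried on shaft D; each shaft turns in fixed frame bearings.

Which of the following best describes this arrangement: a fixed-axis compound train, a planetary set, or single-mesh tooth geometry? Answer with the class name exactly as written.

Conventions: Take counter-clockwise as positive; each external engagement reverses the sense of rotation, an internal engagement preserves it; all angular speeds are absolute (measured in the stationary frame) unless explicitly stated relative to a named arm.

recognized (4 fixed axles, 3 meshes): fixed-axis compound train
classification: fixed-axis compound train

fixed-axis compound train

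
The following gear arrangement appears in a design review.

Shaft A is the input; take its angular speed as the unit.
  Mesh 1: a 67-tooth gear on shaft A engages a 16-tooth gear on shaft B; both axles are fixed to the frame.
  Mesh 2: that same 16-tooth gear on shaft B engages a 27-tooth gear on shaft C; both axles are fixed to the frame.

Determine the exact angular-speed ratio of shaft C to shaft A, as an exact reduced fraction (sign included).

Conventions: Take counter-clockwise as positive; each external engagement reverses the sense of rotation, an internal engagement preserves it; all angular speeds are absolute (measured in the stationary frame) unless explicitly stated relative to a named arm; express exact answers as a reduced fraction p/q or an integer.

67/27

class = fixed-axis compound train [2 meshes; 2 ratios multiply, 2 sense flips]
mesh 1 [67T→16T]: running ratio 67/16, sense −
mesh 2 [16T→27T]: running ratio 67/27, sense +
ω_out/ω_in = 67/27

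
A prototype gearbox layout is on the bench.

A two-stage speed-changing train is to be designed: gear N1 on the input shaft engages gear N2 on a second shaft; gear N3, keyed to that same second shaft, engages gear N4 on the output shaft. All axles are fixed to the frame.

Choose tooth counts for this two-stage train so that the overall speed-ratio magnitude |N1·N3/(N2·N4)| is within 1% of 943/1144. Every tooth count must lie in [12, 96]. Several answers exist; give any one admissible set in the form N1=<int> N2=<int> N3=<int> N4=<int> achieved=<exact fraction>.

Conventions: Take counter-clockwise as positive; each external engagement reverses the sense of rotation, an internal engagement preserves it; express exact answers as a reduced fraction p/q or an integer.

class = fixed-axis compound train [2-stage, 943/1144 wanted]
target = 943/1144 in lowest terms: an exact hit needs N1·N3 = k·943 and N2·N4 = k·1144 for one integer k, every count in [12, 96]; additionally prefer no 1:1 stage (N1 ≠ N2, N3 ≠ N4)
k = 1: N1·N3 = 943 = 23·41, N2·N4 = 1144 = 13·88
achieved = 23·41/(13·88) = 943/1144; |achieved − target| = 0 ≤ 943/114400 ✓

N1=23 N2=13 N3=41 N4=88 achieved=943/1144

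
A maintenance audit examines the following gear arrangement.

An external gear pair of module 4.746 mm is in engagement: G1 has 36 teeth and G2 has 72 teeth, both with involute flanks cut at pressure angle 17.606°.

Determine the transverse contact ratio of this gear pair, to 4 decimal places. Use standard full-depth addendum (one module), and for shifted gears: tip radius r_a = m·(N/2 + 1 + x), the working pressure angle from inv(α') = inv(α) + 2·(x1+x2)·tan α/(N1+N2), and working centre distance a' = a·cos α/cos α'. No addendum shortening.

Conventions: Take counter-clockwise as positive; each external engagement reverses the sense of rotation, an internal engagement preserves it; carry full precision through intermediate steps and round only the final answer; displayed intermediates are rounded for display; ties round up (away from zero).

single-mesh involute tooth geometry (36T engaging 72T at module 4.746)
base radii: r_b1 = 81.426467, r_b2 = 162.852934
tip radii: r_a1 = 90.174000, r_a2 = 175.602000
no profile shift: α' = α, a' = a
action lengths: √(r_a1²−r_b1²) = 38.743784, √(r_a2²−r_b2²) = 65.688540
base pitch p_b = π·m·cos α = 14.211599
CR = (38.743784 + 65.688540 − 256.284000·sin 17.60600°)/14.211599 = 1.893818
contact ratio ≈ 1.8938

1.8938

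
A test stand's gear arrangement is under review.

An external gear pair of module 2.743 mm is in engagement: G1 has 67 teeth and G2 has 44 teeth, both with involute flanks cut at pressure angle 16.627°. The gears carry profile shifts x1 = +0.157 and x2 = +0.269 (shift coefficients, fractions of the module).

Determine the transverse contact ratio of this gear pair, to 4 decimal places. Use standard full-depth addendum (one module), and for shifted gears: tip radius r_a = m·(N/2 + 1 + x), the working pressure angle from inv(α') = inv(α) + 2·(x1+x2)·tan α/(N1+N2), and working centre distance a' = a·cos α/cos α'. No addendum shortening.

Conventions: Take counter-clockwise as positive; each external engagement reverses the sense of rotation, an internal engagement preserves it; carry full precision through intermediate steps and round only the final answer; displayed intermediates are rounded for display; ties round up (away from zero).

1.8808

recognized (one external pair, fixed centres): single-mesh tooth geometry, m = 2.743, N1 = 67, N2 = 44
base radii: r_b1 = 88.048360, r_b2 = 57.822803
tip radii: r_a1 = 95.064151, r_a2 = 63.826867
inv(α') = inv(16.627°) + 2·(+0.157+0.269)·tan α/(67+44) = 0.01072240  ⇒  α' = 17.97934°
a' = a·cos α / cos α' = 152.2365·cos 16.627°/cos 17.97934° = 153.360056
action lengths: √(r_a1²−r_b1²) = 35.842421, √(r_a2²−r_b2²) = 27.025772
base pitch p_b = π·m·cos α = 8.257077
CR = (35.842421 + 27.025772 − 153.360056·sin 17.97934°)/8.257077 = 1.880803
contact ratio ≈ 1.8808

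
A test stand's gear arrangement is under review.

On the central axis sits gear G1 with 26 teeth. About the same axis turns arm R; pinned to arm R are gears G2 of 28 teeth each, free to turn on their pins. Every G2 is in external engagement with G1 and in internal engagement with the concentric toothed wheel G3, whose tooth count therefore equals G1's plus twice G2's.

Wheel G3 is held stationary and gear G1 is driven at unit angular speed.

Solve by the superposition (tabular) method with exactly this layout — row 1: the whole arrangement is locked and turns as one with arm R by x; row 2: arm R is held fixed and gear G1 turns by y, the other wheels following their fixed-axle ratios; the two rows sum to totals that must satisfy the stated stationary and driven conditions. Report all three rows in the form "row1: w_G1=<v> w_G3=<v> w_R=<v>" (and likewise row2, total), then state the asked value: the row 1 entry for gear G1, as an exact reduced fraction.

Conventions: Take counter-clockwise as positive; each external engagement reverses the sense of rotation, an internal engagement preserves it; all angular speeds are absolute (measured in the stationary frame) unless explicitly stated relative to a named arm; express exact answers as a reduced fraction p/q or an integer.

row1: w_G1=13/54 w_G3=13/54 w_R=13/54
row2: w_G1=41/54 w_G3=-13/54 w_R=0
total: w_G1=1 w_G3=0 w_R=13/54
asked value: 13/54

topology: planetary set — G1 26T / G2 28T / G3 82T, arm = carrier (Willis)
row 1: whole set turns with the arm by x
row 2 (arm held, sun turns y): ω_ring = −(26/82)·y, ω_arm = 0
boundary: total ω_ring = x − (26/82)·y = 0 and total ω_sun = x + y = 1  ⇒  y = 41/54, x = 13/54
row 2 ring = −(26/82)·41/54 = -13/54
totals (row 1 + row 2): sun 13/54 + 41/54 = 1, ring 13/54 + (-13/54) = 0, arm 13/54 + 0 = 13/54
asked cell (row1, sun) = 13/54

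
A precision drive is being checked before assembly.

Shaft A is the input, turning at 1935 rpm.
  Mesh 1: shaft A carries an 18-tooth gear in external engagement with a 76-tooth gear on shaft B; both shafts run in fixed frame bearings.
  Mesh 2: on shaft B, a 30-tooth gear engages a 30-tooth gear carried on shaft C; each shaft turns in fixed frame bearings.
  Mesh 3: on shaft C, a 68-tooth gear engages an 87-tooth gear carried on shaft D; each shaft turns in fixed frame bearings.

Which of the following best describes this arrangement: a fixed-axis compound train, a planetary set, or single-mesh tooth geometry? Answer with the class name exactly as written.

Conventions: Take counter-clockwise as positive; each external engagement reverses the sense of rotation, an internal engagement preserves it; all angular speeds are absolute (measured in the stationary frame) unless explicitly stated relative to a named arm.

fixed-axis compound train

3-mesh fixed-axis compound train (all bearings frame-fixed)
classification: fixed-axis compound train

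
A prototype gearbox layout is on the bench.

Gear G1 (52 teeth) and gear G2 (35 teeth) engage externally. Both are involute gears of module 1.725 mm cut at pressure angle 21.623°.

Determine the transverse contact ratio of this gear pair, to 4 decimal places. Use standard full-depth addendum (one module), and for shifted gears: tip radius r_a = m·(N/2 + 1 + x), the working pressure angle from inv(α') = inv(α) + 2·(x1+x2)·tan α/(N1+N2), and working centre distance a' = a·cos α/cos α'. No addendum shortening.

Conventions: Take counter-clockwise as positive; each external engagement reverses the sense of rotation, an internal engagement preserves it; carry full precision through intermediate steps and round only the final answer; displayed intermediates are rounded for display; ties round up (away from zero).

1.6475

recognized (one external pair, fixed centres): single-mesh tooth geometry, m = 1.725, N1 = 52, N2 = 35
base radii: r_b1 = 41.693844, r_b2 = 28.063164
tip radii: r_a1 = 46.575000, r_a2 = 31.912500
no profile shift: α' = α, a' = a
action lengths: √(r_a1²−r_b1²) = 20.757022, √(r_a2²−r_b2²) = 15.194290
base pitch p_b = π·m·cos α = 5.037888
CR = (20.757022 + 15.194290 − 75.037500·sin 21.62300°)/5.037888 = 1.647548
contact ratio ≈ 1.6475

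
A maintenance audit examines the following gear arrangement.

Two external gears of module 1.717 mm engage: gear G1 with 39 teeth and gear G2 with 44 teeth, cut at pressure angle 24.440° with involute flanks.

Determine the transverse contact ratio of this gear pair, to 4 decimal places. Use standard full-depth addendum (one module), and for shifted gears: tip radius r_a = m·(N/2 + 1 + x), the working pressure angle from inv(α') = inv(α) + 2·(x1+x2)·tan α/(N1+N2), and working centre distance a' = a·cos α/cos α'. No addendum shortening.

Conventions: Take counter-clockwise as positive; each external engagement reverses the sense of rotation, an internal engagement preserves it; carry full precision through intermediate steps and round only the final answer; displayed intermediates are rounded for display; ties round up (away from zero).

1.5343

class = single-mesh tooth geometry [involute pair 39T × 44T, m = 1.717]
base radii: r_b1 = 30.481391, r_b2 = 34.389262
tip radii: r_a1 = 35.198500, r_a2 = 39.491000
no profile shift: α' = α, a' = a
action lengths: √(r_a1²−r_b1²) = 17.601681, √(r_a2²−r_b2²) = 19.414369
base pitch p_b = π·m·cos α = 4.910775
CR = (17.601681 + 19.414369 − 71.255500·sin 24.44000°)/4.910775 = 1.534339
contact ratio ≈ 1.5343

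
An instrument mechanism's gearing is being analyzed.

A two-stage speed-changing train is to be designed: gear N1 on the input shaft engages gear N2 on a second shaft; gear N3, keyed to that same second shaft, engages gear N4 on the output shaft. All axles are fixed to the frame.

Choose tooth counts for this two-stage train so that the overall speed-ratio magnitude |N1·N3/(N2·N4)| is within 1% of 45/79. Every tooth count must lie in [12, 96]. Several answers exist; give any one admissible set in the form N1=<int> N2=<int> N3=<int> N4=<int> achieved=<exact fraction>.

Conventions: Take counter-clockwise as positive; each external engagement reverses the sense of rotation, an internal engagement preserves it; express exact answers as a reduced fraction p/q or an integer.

N1=12 N2=79 N3=45 N4=12 achieved=45/79

design class (target 45/79): fixed-axis compound train
target = 45/79 in lowest terms: an exact hit needs N1·N3 = k·45 and N2·N4 = k·79 for one integer k, every count in [12, 96]; additionally prefer no 1:1 stage (N1 ≠ N2, N3 ≠ N4)
k = 1…11: no 1:1-free in-range split of k·45 and k·79 into factor pairs; take k = 12
k = 12: N1·N3 = 540 = 12·45, N2·N4 = 948 = 79·12
achieved = 12·45/(79·12) = 45/79; |achieved − target| = 0 ≤ 9/1580 ✓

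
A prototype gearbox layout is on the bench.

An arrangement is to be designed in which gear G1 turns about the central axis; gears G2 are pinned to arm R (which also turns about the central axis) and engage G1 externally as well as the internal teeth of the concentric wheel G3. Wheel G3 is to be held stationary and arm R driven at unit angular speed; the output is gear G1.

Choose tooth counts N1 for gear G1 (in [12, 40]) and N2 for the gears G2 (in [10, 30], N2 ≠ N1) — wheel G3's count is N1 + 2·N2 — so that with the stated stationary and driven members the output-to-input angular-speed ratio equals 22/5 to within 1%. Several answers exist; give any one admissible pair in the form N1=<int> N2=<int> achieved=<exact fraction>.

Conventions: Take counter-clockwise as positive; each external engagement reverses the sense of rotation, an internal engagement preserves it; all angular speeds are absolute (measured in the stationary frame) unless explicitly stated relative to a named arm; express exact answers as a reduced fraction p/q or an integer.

topology: planetary set — design target 22/5, arm = carrier (Willis)
Willis with ω_ring = 0: ω_sun/ω_arm = (N1+N3)/N1; set equal to 22/5  ⇒  N3/N1 = 22/5 − 1 = 17/5
N3 = N1 + 2·N2  ⇒  N2/N1 = (N3/N1 − 1)/2 = (17/5 − 1)/2 = 6/5
smallest multiple with N1 ≥ 12 and N2 ≥ 10: k = 3  ⇒  N1 = 3·5 = 15, N2 = 3·6 = 18 (N1 ≤ 40, N2 ≤ 30, N2 ≠ N1 ✓), N3 = 15 + 2·18 = 51
check: (N1+N3)/N1 with N1 = 15, N3 = 51 gives 22/5; |achieved − target| = 0 ≤ 11/250 ✓

N1=15 N2=18 achieved=22/5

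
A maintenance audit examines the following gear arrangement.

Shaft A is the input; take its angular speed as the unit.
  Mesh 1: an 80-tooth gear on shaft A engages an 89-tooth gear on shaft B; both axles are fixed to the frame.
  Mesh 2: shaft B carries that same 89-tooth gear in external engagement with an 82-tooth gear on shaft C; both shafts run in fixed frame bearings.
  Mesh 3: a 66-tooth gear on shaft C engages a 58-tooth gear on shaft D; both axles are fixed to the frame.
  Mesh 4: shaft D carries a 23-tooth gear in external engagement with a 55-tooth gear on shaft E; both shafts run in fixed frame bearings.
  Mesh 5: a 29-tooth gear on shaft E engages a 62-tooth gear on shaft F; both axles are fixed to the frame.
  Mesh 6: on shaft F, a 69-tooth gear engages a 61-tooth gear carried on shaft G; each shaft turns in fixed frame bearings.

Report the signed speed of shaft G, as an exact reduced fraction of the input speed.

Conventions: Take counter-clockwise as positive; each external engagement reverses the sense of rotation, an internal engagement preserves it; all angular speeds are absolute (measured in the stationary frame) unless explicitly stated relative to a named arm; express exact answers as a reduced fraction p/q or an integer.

19044/77531

6-mesh fixed-axis compound train (all bearings frame-fixed)
mesh 1 [80T→89T]: |ω|/ω_in = 1×80/89 = 80/89, sense flips to −
mesh 2 [89T→82T]: |ω|/ω_in = (80/89)×89/82 = 40/41, sense flips to +
mesh 3 [66T→58T]: |ω|/ω_in = (40/41)×66/58 = 1320/1189, sense flips to −
mesh 4 [23T→55T]: |ω|/ω_in = (1320/1189)×23/55 = 552/1189, sense flips to +
mesh 5 [29T→62T]: |ω|/ω_in = (552/1189)×29/62 = 276/1271, sense flips to −
mesh 6 [69T→61T]: |ω|/ω_in = (276/1271)×69/61 = 19044/77531, sense flips to +
signed output speed (× input speed) = 19044/77531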